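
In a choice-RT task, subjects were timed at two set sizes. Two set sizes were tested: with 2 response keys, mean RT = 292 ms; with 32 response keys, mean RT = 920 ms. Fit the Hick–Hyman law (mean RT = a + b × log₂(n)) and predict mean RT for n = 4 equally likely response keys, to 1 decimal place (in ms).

RT is linear in log₂ n, so two points fix the line:
  b = (920 − 292) / (log₂ 32 − log₂ 2) = 628 / (5 − 1) = 157.000 ms/bit
  a = 292 − 157.000 × 1 = 135.000 ms
Then RT(4) = 135.000 + 157.000 × log₂ 4 = 135.000 + 157.000 × 2 ≈ 449.000 ms.

449.0 ms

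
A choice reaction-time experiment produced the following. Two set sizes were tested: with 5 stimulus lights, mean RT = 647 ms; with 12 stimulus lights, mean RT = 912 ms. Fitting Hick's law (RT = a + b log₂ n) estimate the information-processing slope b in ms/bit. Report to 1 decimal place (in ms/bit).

209.8 ms/bit

Slope: b = (912 − 647) / (log₂ 12 − log₂ 5) = 265/1.2630 = 209.812 ms/bit.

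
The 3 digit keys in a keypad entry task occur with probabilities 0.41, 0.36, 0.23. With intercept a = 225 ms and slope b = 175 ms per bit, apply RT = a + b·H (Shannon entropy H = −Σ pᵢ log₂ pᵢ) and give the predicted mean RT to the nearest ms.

495 ms

H = 0.41·log₂(1/0.41) + 0.36·log₂(1/0.36) + 0.23·log₂(1/0.23) = 1.5457 bits.
RT = 225 + 175 × 1.5457 = 495.49 ms.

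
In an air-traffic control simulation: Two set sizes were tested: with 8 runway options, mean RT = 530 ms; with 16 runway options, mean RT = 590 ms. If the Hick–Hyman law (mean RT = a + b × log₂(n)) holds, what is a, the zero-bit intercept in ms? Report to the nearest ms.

Slope: b = (590 − 530) / (log₂ 16 − log₂ 8) = 60/1.0000 = 60 ms/bit.
Intercept: a = 530 − 60·log₂(8) = 350.000 ms.

350 ms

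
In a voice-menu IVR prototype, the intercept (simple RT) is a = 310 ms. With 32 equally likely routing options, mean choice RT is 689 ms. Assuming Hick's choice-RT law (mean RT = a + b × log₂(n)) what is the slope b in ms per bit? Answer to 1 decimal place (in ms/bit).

b = (689 − 310) / log₂(32) = 379 / 5 = 75.800 ms/bit.

75.8 ms/bit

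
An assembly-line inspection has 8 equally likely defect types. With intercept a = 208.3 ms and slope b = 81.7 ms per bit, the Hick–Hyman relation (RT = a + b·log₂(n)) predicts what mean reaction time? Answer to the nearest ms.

log₂(8) = 3 bits, so RT = 208.3 + 81.7 × 3 ≈ 453.400 ms.

453 ms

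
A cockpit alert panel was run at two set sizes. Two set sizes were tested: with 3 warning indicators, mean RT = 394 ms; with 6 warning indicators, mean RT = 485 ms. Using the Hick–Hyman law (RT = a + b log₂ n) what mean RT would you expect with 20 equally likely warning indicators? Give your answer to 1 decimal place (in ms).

643.1 ms

Solve the two-equation system in a and b:
  b = (485 − 394) / (log₂ 6 − log₂ 3) = 91 / (2.5850 − 1.5850) = 91.000 ms/bit
  a = 394 − 91.000 × 1.5850 = 249.768 ms
Then RT(20) = 249.768 + 91.000 × log₂ 20 = 249.768 + 91.000 × 4.3219 ≈ 643.064 ms.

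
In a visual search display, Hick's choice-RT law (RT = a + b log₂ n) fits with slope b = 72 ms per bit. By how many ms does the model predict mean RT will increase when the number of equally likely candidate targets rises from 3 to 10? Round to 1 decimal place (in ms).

ΔRT = (a + b log₂ n₂) − (a + b log₂ n₁) = b·(log₂ n₂ − log₂ n₁).
log₂(10) − log₂(3) = 3.3219 − 1.5850 = 1.7370.
ΔRT = 72 × 1.7370 = 125.062 ms.

125.1 ms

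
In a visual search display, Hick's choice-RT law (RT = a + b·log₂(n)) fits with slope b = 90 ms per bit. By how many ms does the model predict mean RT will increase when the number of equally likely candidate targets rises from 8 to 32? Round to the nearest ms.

180 ms

The intercept a cancels: ΔRT = b·(log₂ n₂ − log₂ n₁) = b·log₂(n₂/n₁).
log₂(32) − log₂(8) = log₂(32/8) = log₂(4) = 2.
ΔRT = 90 × 2.0000 = 180.000 ms.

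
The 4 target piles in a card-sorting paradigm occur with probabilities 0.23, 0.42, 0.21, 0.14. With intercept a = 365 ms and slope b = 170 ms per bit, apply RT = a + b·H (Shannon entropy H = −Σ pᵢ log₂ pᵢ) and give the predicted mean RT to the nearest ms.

685 ms

H = 0.23·log₂(1/0.23) + 0.42·log₂(1/0.42) + 0.21·log₂(1/0.21) + 0.14·log₂(1/0.14) = 1.8832 bits.
RT = 365 + 170 × 1.8832 = 685.15 ms.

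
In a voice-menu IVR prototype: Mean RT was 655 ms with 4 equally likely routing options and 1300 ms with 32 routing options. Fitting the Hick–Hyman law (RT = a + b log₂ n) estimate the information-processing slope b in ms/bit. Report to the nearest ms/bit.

b = (RT₂ − RT₁)/(log₂ n₂ − log₂ n₁) = (1300 − 655)/(5 − 2) = 215 ms/bit.

215 ms/bit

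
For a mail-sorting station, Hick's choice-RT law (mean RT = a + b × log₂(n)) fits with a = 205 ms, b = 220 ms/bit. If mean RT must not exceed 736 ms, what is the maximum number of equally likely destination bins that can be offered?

Set 205 + 220·log₂ n ≤ 736 → log₂ n ≤ (736 − 205)/220 = 2.4136.
So n ≤ 2^2.4136 = 5.328; the largest integer n is 5.

5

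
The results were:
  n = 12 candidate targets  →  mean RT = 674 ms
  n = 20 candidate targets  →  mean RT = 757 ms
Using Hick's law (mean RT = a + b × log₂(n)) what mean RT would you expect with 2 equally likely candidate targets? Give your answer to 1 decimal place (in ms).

382.9 ms

Fit slope and intercept:
  b = (757 − 674) / (log₂ 20 − log₂ 12) = 83 / (4.3219 − 3.5850) = 112.624 ms/bit
  a = 674 − 112.624 × 3.5850 = 270.247 ms
Then RT(2) = 270.247 + 112.624 × log₂ 2 = 270.247 + 112.624 × 1 ≈ 382.871 ms.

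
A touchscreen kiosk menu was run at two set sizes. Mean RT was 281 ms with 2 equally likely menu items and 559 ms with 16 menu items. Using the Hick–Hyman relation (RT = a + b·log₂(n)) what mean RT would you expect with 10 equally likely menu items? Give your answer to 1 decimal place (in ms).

496.2 ms

With log₂ n on the abscissa the relation is linear; from the two conditions:
  b = (559 − 281) / (log₂ 16 − log₂ 2) = 278 / (4 − 1) = 92.667 ms/bit
  a = 281 − 92.667 × 1 = 188.333 ms
Then RT(10) = 188.333 + 92.667 × log₂ 10 = 188.333 + 92.667 × 3.3219 ≈ 496.165 ms.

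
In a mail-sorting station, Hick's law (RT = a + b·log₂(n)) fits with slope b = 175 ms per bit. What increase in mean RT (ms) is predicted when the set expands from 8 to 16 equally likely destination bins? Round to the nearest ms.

ΔRT = (a + b log₂ n₂) − (a + b log₂ n₁) = b·(log₂ n₂ − log₂ n₁).
log₂(16) − log₂(8) = log₂(16/8) = log₂(2) = 1.
ΔRT = 175 × 1.0000 = 175.000 ms.

175 ms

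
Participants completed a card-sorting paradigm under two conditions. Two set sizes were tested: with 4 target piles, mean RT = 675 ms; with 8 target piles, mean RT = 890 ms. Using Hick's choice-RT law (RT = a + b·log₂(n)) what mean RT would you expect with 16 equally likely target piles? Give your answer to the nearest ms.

1105 ms

Fit slope and intercept:
  b = (890 − 675) / (log₂ 8 − log₂ 4) = 215 / (3 − 2) = 215 ms/bit
  a = 675 − 215 × 2 = 245 ms
Then RT(16) = 245 + 215 × log₂ 16 = 245 + 215 × 4 ≈ 1105.000 ms.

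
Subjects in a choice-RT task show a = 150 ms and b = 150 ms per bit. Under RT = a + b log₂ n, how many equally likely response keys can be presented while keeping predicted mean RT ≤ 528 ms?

150·log₂ n ≤ 528 − 150 = 378, giving log₂ n ≤ 2.5200 and n ≤ 5.736. The largest whole number is 5.

5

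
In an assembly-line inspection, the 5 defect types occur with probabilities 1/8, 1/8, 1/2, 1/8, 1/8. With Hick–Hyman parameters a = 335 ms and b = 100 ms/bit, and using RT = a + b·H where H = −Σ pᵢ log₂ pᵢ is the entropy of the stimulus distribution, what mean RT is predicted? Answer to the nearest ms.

H = −Σ pᵢ log₂ pᵢ = 0.125·3 + 0.125·3 + 0.5·1 + 0.125·3 + 0.125·3 = 2.000 bits.
RT = 335 + 100 × 2.000 = 535.00 ms.

535 ms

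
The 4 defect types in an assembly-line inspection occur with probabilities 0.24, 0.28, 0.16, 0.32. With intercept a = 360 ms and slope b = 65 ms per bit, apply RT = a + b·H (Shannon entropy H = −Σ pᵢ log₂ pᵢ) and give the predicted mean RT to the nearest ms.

Entropy contributions −pᵢ log₂ pᵢ: 0.4941, 0.5142, 0.4230, 0.5260; sum H = 1.9574 bits.
RT = a + bH = 360 + 65·1.9574 = 487.23 ms.

487 ms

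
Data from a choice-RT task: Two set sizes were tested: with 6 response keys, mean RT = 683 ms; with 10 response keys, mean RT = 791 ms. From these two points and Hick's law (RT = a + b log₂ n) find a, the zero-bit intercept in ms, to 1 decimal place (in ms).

304.2 ms

Slope: b = (791 − 683) / (log₂ 10 − log₂ 6) = 108/0.7370 = 146.547 ms/bit.
a = RT₁ − b·log₂ n₁ = 683 − 146.547 × 2.5850 = 304.182 ms.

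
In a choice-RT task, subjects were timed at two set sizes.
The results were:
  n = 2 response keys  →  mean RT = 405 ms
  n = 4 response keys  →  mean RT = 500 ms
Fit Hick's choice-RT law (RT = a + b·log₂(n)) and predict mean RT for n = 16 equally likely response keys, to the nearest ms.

RT is linear in log₂ n, so two points fix the line:
  b = (500 − 405) / (log₂ 4 − log₂ 2) = 95 / (2 − 1) = 95 ms/bit
  a = 405 − 95 × 1 = 310 ms
Then RT(16) = 310 + 95 × log₂ 16 = 310 + 95 × 4 ≈ 690.000 ms.

690 ms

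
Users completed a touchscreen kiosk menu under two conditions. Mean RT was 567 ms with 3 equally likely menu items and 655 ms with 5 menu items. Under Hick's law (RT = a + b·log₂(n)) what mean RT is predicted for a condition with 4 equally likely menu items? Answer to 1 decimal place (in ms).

616.6 ms

With log₂ n on the abscissa the relation is linear; from the two conditions:
  b = (655 − 567) / (log₂ 5 − log₂ 3) = 88 / (2.3219 − 1.5850) = 119.409 ms/bit
  a = 567 − 119.409 × 1.5850 = 377.742 ms
Then RT(4) = 377.742 + 119.409 × log₂ 4 = 377.742 + 119.409 × 2 ≈ 616.559 ms.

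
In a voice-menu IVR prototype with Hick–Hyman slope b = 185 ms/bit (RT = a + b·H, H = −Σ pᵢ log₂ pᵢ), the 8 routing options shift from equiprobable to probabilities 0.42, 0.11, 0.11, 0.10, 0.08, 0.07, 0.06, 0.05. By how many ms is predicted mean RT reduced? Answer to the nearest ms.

78 ms

Equiprobable entropy H₀ = log₂ 8 = 3.0000 bits.
Skewed entropy H = −Σ pᵢ log₂ pᵢ = 2.5781 bits.
ΔRT = b·(H₀ − H) = 185 × 0.4219 = 78.05 ms.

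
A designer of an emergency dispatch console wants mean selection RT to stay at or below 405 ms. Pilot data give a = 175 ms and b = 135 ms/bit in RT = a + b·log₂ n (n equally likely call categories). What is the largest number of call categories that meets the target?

3

Information budget: (405 − 175)/135 = 1.7037 bits, so n ≤ 2^1.7037 = 3.257 → at most 3.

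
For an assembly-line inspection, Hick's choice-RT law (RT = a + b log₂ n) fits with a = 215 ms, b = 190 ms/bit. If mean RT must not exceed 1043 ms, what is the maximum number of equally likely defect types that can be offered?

190·log₂ n ≤ 1043 − 215 = 828, giving log₂ n ≤ 4.3579 and n ≤ 20.505. The largest whole number is 20.

20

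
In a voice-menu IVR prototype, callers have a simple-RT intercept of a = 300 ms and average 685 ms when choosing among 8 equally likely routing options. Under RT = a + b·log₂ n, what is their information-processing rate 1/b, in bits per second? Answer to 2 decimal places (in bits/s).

7.79 bits/s

b = (685 − 300)/log₂ 8 = 385/3 = 128.333 ms per bit = 0.12833 s/bit; the reciprocal is 7.792 bits/s.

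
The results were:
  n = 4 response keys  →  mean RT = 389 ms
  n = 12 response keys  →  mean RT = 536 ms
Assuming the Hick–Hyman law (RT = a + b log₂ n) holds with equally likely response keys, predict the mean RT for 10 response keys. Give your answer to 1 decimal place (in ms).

511.6 ms

RT is linear in log₂ n, so two points fix the line:
  b = (536 − 389) / (log₂ 12 − log₂ 4) = 147 / (3.5850 − 2) = 92.747 ms/bit
  a = 389 − 92.747 × 2 = 203.507 ms
Then RT(10) = 203.507 + 92.747 × log₂ 10 = 203.507 + 92.747 × 3.3219 ≈ 511.604 ms.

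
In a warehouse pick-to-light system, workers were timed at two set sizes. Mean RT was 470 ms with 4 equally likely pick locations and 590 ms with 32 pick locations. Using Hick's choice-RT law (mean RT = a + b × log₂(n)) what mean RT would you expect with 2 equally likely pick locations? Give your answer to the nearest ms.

430 ms

With log₂ n on the abscissa the relation is linear; from the two conditions:
  b = (590 − 470) / (log₂ 32 − log₂ 4) = 120 / (5 − 2) = 40 ms/bit
  a = 470 − 40 × 2 = 390 ms
Then RT(2) = 390 + 40 × log₂ 2 = 390 + 40 × 1 ≈ 430.000 ms.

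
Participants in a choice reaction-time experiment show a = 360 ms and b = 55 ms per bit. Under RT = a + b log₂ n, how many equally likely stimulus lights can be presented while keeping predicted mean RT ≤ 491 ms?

5

Information budget: (491 − 360)/55 = 2.3818 bits, so n ≤ 2^2.3818 = 5.212 → at most 5.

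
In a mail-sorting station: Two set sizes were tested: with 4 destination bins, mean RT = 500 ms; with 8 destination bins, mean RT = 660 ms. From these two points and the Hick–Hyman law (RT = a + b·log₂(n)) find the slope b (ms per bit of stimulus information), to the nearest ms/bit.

b = (RT₂ − RT₁)/(log₂ n₂ − log₂ n₁) = (660 − 500)/(3 − 2) = 160 ms/bit.

160 ms/bit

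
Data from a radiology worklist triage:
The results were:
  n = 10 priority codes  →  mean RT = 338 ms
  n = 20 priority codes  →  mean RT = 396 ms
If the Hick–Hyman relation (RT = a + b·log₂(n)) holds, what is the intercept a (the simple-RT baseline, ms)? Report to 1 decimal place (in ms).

145.3 ms

b = (RT₂ − RT₁)/(log₂ n₂ − log₂ n₁) = (396 − 338)/(4.3219 − 3.3219) = 58.000 ms/bit.
Intercept: a = 338 − 58.000·log₂(10) = 145.328 ms.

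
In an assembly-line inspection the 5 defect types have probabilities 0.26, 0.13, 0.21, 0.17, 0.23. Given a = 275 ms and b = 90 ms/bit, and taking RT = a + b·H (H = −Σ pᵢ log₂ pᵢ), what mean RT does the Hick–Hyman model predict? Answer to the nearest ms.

480 ms

H = 0.26·log₂(1/0.26) + 0.13·log₂(1/0.13) + 0.21·log₂(1/0.21) + 0.17·log₂(1/0.17) + 0.23·log₂(1/0.23) = 2.2830 bits.
RT = 275 + 90 × 2.2830 = 480.47 ms.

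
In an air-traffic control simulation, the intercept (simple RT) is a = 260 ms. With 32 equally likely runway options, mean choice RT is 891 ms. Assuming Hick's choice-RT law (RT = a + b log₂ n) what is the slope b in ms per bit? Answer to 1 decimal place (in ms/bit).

32 alternatives carry log₂ 32 = 5 bits; the choice cost is 891 − 260 = 631 ms, so b = 631/5 = 126.200 ms/bit.

126.2 ms/bit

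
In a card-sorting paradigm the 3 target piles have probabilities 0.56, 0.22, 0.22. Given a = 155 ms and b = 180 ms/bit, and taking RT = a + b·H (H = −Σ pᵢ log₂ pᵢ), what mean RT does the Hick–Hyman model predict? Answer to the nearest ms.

H = 0.56·log₂(1/0.56) + 0.22·log₂(1/0.22) + 0.22·log₂(1/0.22) = 1.4296 bits.
RT = 155 + 180 × 1.4296 = 412.33 ms.

412 ms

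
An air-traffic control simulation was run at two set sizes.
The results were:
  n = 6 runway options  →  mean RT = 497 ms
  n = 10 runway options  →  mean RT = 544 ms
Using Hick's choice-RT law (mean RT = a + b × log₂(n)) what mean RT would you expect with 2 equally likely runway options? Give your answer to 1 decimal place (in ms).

395.9 ms

With log₂ n on the abscissa the relation is linear; from the two conditions:
  b = (544 − 497) / (log₂ 10 − log₂ 6) = 47 / (3.3219 − 2.5850) = 63.775 ms/bit
  a = 497 − 63.775 × 2.5850 = 332.144 ms
Then RT(2) = 332.144 + 63.775 × log₂ 2 = 332.144 + 63.775 × 1 ≈ 395.919 ms.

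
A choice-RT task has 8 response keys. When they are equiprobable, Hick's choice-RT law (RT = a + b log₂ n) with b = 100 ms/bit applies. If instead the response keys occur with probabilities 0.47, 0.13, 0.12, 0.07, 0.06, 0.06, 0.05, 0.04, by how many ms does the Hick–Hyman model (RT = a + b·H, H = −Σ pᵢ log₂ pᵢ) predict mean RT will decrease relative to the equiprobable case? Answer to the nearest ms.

The RT saving is b·ΔH. Equiprobable H₀ = log₂(8) = 3.0000 bits; with the given probabilities H = 2.4191 bits.
b·(H₀ − H) = 100 × (3.0000 − 2.4191) = 58.09 ms.

58 ms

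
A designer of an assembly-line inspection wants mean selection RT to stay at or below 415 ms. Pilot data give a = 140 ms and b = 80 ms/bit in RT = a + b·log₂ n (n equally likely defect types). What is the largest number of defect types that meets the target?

10

80·log₂ n ≤ 415 − 140 = 275, giving log₂ n ≤ 3.4375 and n ≤ 10.834. The largest whole number is 10.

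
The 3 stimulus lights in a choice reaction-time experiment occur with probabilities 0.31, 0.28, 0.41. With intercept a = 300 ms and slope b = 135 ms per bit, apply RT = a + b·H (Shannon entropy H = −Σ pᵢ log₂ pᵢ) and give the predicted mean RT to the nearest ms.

Entropy contributions −pᵢ log₂ pᵢ: 0.5238, 0.5142, 0.5274; sum H = 1.5654 bits.
RT = a + bH = 300 + 135·1.5654 = 511.33 ms.

511 ms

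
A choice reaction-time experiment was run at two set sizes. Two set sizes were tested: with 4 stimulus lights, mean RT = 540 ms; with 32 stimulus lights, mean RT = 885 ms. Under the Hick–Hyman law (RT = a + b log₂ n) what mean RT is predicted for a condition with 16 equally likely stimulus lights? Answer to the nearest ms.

RT is linear in log₂ n, so two points fix the line:
  b = (885 − 540) / (log₂ 32 − log₂ 4) = 345 / (5 − 2) = 115 ms/bit
  a = 540 − 115 × 2 = 310 ms
Then RT(16) = 310 + 115 × log₂ 16 = 310 + 115 × 4 ≈ 770.000 ms.

770 ms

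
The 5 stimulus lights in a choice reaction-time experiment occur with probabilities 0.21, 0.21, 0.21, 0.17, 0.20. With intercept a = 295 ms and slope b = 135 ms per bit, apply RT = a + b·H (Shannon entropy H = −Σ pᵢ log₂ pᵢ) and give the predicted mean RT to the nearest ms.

608 ms

Entropy contributions −pᵢ log₂ pᵢ: 0.4728, 0.4728, 0.4728, 0.4346, 0.4644; sum H = 2.3174 bits.
RT = a + bH = 295 + 135·2.3174 = 607.85 ms.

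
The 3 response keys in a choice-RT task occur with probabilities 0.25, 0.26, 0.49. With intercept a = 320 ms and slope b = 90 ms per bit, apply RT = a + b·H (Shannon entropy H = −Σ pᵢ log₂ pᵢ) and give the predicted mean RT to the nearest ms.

Entropy contributions −pᵢ log₂ pᵢ: 0.5000, 0.5053, 0.5043; sum H = 1.5096 bits.
RT = a + bH = 320 + 90·1.5096 = 455.86 ms.

456 ms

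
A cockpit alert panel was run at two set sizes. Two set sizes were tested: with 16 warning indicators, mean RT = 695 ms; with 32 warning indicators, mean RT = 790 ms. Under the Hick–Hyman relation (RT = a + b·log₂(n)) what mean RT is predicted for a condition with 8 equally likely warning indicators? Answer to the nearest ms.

600 ms

Fit slope and intercept:
  b = (790 − 695) / (log₂ 32 − log₂ 16) = 95 / (5 − 4) = 95 ms/bit
  a = 695 − 95 × 4 = 315 ms
Then RT(8) = 315 + 95 × log₂ 8 = 315 + 95 × 3 ≈ 600.000 ms.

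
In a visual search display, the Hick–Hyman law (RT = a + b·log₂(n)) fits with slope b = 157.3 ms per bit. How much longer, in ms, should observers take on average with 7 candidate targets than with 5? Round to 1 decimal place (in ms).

Only the slope matters, since a is common to both: ΔRT = b·log₂(n₂/n₁).
log₂(7) − log₂(5) = 2.8074 − 2.3219 = 0.4854.
ΔRT = 157.3 × 0.4854 = 76.358 ms.

76.4 ms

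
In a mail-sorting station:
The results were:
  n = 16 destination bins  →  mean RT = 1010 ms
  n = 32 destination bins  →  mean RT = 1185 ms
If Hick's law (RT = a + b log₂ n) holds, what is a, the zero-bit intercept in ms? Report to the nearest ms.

b = (RT₂ − RT₁)/(log₂ n₂ − log₂ n₁) = (1185 − 1010)/(5 − 4) = 175 ms/bit.
Intercept: a = 1010 − 175·log₂(16) = 310.000 ms.

310 ms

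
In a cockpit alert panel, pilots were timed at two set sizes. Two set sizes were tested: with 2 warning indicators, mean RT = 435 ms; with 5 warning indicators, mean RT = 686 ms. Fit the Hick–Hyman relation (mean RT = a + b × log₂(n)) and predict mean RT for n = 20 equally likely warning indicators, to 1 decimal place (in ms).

With log₂ n on the abscissa the relation is linear; from the two conditions:
  b = (686 − 435) / (log₂ 5 − log₂ 2) = 251 / (2.3219 − 1) = 189.874 ms/bit
  a = 435 − 189.874 × 1 = 245.126 ms
Then RT(20) = 245.126 + 189.874 × log₂ 20 = 245.126 + 189.874 × 4.3219 ≈ 1065.748 ms.

1065.7 ms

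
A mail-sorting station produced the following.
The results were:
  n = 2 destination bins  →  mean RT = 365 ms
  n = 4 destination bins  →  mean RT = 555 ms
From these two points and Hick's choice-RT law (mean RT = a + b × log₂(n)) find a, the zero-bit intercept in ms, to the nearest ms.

175 ms

Slope: b = (555 − 365) / (log₂ 4 − log₂ 2) = 190/1.0000 = 190 ms/bit.
Intercept: a = 365 − 190·log₂(2) = 175.000 ms.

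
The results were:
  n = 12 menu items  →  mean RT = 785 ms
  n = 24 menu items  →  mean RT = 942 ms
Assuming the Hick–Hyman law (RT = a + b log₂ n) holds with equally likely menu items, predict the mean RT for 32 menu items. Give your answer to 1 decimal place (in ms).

1007.2 ms

Fit slope and intercept:
  b = (942 − 785) / (log₂ 24 − log₂ 12) = 157 / (4.5850 − 3.5850) = 157.000 ms/bit
  a = 785 − 157.000 × 3.5850 = 222.161 ms
Then RT(32) = 222.161 + 157.000 × log₂ 32 = 222.161 + 157.000 × 5 ≈ 1007.161 ms.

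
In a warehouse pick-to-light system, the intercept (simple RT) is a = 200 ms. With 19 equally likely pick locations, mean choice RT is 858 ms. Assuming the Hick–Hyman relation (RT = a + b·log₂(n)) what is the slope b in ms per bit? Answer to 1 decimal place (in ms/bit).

154.9 ms/bit

log₂(19) = 4.2479 bits.
b = (RT − a)/log₂ n = (858 − 200) / 4.2479 = 154.899 ms/bit.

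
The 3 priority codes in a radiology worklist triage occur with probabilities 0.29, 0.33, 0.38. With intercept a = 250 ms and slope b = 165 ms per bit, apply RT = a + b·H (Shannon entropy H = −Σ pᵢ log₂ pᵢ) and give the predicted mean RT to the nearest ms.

510 ms

H = 0.29·log₂(1/0.29) + 0.33·log₂(1/0.33) + 0.38·log₂(1/0.38) = 1.5762 bits.
RT = 250 + 165 × 1.5762 = 510.07 ms.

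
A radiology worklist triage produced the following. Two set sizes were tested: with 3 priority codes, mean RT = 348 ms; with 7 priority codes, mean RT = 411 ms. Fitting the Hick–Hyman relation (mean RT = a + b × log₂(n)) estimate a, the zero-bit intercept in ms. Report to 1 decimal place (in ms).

b = (RT₂ − RT₁)/(log₂ n₂ − log₂ n₁) = (411 − 348)/(2.8074 − 1.5850) = 51.538 ms/bit.
a = RT₁ − b·log₂ n₁ = 348 − 51.538 × 1.5850 = 266.314 ms.

266.3 ms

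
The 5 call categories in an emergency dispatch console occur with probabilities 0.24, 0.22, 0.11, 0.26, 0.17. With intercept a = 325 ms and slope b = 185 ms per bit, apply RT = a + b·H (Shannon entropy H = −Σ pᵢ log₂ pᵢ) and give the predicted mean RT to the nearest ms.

744 ms

Entropy contributions −pᵢ log₂ pᵢ: 0.4941, 0.4806, 0.3503, 0.5053, 0.4346; sum H = 2.2649 bits.
RT = a + bH = 325 + 185·2.2649 = 744.00 ms.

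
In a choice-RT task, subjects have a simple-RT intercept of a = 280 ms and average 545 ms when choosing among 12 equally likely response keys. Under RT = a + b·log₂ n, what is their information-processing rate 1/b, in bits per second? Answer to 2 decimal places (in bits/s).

13.53 bits/s

Choice component = 545 − 280 = 265 ms over log₂(12) = 3.5850 bits.
b = 265 / 3.5850 = 73.920 ms/bit, so 1/b = 13.528 bits/s.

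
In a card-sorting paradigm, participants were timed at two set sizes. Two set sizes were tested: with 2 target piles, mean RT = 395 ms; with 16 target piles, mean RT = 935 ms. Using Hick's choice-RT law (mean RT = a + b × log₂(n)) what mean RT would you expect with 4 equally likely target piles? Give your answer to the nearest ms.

RT is linear in log₂ n, so two points fix the line:
  b = (935 − 395) / (log₂ 16 − log₂ 2) = 540 / (4 − 1) = 180 ms/bit
  a = 395 − 180 × 1 = 215 ms
Then RT(4) = 215 + 180 × log₂ 4 = 215 + 180 × 2 ≈ 575.000 ms.

575 ms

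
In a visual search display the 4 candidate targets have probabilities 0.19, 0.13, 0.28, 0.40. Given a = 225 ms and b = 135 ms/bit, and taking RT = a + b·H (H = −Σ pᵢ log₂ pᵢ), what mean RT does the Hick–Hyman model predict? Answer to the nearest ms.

479 ms

Entropy contributions −pᵢ log₂ pᵢ: 0.4552, 0.3826, 0.5142, 0.5288; sum H = 1.8809 bits.
RT = a + bH = 225 + 135·1.8809 = 478.92 ms.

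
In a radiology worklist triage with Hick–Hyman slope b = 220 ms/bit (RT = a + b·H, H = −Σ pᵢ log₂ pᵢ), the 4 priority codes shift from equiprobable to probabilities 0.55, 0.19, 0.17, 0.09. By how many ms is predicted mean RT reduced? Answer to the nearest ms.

71 ms

Equiprobable entropy H₀ = log₂ 4 = 2.0000 bits.
Skewed entropy H = −Σ pᵢ log₂ pᵢ = 1.6768 bits.
ΔRT = b·(H₀ − H) = 220 × 0.3232 = 71.10 ms.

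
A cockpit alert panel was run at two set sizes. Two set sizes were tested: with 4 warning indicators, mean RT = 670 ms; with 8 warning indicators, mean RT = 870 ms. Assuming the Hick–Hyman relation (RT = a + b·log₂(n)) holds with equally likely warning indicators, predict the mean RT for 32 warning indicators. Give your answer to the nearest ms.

RT is linear in log₂ n, so two points fix the line:
  b = (870 − 670) / (log₂ 8 − log₂ 4) = 200 / (3 − 2) = 200 ms/bit
  a = 670 − 200 × 2 = 270 ms
Then RT(32) = 270 + 200 × log₂ 32 = 270 + 200 × 5 ≈ 1270.000 ms.

1270 ms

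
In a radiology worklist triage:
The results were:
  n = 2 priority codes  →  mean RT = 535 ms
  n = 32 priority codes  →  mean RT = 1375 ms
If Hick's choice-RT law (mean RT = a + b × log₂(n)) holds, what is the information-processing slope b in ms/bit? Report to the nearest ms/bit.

The slope on a log₂ axis is (1375 − 535) / (5 − 1) = 210 ms/bit.

210 ms/bit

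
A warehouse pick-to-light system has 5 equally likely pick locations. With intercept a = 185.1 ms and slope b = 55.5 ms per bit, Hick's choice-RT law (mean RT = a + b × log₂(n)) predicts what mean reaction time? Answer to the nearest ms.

log₂(5) = 2.3219 bits, so RT = 185.1 + 55.5 × 2.3219 ≈ 313.967 ms.

314 ms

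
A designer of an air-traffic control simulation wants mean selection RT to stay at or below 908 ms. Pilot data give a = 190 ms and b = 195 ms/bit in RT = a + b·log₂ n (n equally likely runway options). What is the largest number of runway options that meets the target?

Set 190 + 195·log₂ n ≤ 908 → log₂ n ≤ (908 − 190)/195 = 3.6821.
So n ≤ 2^3.6821 = 12.835; the largest integer n is 12.

12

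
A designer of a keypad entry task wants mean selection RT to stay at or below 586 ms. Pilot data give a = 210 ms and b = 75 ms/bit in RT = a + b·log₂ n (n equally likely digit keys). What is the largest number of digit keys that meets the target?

75·log₂ n ≤ 586 − 210 = 376, giving log₂ n ≤ 5.0133 and n ≤ 32.297. The largest whole number is 32.

32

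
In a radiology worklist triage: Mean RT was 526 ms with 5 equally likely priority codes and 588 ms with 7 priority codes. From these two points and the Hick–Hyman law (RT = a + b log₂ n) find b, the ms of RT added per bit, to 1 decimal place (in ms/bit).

127.7 ms/bit

b = (RT₂ − RT₁)/(log₂ n₂ − log₂ n₁) = (588 − 526)/(2.8074 − 2.3219) = 127.723 ms/bit.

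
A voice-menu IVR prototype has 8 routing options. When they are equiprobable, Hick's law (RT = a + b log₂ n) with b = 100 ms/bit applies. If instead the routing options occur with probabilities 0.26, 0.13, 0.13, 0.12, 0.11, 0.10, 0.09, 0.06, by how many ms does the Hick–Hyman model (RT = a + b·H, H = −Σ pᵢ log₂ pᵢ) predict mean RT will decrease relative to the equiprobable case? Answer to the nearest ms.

The RT saving is b·ΔH. Equiprobable H₀ = log₂(8) = 3.0000 bits; with the given probabilities H = 2.8763 bits.
b·(H₀ − H) = 100 × (3.0000 − 2.8763) = 12.37 ms.

12 ms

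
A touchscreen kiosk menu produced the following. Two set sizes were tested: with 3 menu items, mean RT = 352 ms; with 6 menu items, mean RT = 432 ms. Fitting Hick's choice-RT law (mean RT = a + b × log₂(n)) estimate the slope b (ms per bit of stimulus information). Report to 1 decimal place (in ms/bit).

80.0 ms/bit

b = (RT₂ − RT₁)/(log₂ n₂ − log₂ n₁) = (432 − 352)/(2.5850 − 1.5850) = 80.000 ms/bit.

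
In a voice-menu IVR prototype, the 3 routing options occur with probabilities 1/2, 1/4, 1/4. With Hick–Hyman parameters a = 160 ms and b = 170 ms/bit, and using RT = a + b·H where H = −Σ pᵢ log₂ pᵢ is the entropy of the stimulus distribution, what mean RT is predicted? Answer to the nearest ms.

Each term −pᵢ log₂ pᵢ: 0.5·1 + 0.25·2 + 0.25·2; summed, H = 1.500 bits.
Mean RT = a + bH = 160 + 170·1.500 = 415.00 ms.

415 ms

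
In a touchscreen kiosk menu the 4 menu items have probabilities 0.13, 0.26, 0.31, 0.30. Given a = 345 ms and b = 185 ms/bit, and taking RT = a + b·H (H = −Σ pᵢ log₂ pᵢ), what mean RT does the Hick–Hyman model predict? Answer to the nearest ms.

703 ms

H = 0.13·log₂(1/0.13) + 0.26·log₂(1/0.26) + 0.31·log₂(1/0.31) + 0.30·log₂(1/0.30) = 1.9328 bits.
RT = 345 + 185 × 1.9328 = 702.57 ms.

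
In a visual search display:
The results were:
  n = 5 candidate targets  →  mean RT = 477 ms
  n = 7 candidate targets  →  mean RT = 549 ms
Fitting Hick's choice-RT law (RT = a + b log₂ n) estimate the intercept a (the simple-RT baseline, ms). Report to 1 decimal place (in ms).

132.6 ms

b = (RT₂ − RT₁)/(log₂ n₂ − log₂ n₁) = (549 − 477)/(2.8074 − 2.3219) = 148.323 ms/bit.
a = RT₁ − b·log₂ n₁ = 477 − 148.323 × 2.3219 = 132.604 ms.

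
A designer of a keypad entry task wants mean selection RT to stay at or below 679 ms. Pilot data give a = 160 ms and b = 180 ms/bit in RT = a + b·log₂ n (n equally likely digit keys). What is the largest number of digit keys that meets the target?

7

Set 160 + 180·log₂ n ≤ 679 → log₂ n ≤ (679 − 160)/180 = 2.8833.
So n ≤ 2^2.8833 = 7.379; the largest integer n is 7.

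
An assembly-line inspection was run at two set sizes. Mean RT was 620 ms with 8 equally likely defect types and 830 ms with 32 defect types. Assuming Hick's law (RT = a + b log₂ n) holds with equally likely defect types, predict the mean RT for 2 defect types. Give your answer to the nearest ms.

410 ms

Solve the two-equation system in a and b:
  b = (830 − 620) / (log₂ 32 − log₂ 8) = 210 / (5 − 3) = 105 ms/bit
  a = 620 − 105 × 3 = 305 ms
Then RT(2) = 305 + 105 × log₂ 2 = 305 + 105 × 1 ≈ 410.000 ms.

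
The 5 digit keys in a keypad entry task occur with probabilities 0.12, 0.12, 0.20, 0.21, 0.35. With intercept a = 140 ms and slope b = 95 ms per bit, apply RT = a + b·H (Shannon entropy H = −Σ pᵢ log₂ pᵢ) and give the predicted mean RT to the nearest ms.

349 ms

H = 0.12·log₂(1/0.12) + 0.12·log₂(1/0.12) + 0.20·log₂(1/0.20) + 0.21·log₂(1/0.21) + 0.35·log₂(1/0.35) = 2.2014 bits.
RT = 140 + 95 × 2.2014 = 349.14 ms.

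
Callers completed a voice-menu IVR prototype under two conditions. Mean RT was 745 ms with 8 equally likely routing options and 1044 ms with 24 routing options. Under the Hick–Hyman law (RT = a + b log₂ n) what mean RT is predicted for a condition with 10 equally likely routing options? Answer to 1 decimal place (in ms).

RT is linear in log₂ n, so two points fix the line:
  b = (1044 − 745) / (log₂ 24 − log₂ 8) = 299 / (4.5850 − 3) = 188.648 ms/bit
  a = 745 − 188.648 × 3 = 179.056 ms
Then RT(10) = 179.056 + 188.648 × log₂ 10 = 179.056 + 188.648 × 3.3219 ≈ 805.731 ms.

805.7 ms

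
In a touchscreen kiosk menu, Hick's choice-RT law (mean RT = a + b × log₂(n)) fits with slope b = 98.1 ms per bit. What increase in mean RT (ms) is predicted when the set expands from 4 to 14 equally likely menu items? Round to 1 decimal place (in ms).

ΔRT = (a + b log₂ n₂) − (a + b log₂ n₁) = b·(log₂ n₂ − log₂ n₁).
log₂(14) − log₂(4) = 3.8074 − 2 = 1.8074.
ΔRT = 98.1 × 1.8074 = 177.302 ms.

177.3 ms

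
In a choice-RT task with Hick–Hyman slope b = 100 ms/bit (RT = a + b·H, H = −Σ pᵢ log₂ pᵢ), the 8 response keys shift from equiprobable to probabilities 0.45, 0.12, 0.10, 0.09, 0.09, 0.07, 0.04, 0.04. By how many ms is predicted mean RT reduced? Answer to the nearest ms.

The RT saving is b·ΔH. Equiprobable H₀ = log₂(8) = 3.0000 bits; with the given probabilities H = 2.4830 bits.
b·(H₀ − H) = 100 × (3.0000 − 2.4830) = 51.70 ms.

52 ms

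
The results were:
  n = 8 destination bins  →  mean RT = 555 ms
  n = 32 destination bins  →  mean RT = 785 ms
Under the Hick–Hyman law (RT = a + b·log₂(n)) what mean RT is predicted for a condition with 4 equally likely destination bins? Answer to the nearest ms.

440 ms

RT is linear in log₂ n, so two points fix the line:
  b = (785 − 555) / (log₂ 32 − log₂ 8) = 230 / (5 − 3) = 115 ms/bit
  a = 555 − 115 × 3 = 210 ms
Then RT(4) = 210 + 115 × log₂ 4 = 210 + 115 × 2 ≈ 440.000 ms.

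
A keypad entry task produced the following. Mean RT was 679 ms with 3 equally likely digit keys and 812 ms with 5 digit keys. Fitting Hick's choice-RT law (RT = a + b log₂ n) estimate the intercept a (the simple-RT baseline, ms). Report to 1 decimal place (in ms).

Slope: b = (812 − 679) / (log₂ 5 − log₂ 3) = 133/0.7370 = 180.470 ms/bit.
Intercept: a = 679 − 180.470·log₂(3) = 392.962 ms.

393.0 ms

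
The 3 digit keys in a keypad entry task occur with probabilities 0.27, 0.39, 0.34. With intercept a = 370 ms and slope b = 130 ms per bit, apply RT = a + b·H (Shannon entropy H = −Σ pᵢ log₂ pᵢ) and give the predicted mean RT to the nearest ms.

574 ms

H = 0.27·log₂(1/0.27) + 0.39·log₂(1/0.39) + 0.34·log₂(1/0.34) = 1.5690 bits.
RT = 370 + 130 × 1.5690 = 573.97 ms.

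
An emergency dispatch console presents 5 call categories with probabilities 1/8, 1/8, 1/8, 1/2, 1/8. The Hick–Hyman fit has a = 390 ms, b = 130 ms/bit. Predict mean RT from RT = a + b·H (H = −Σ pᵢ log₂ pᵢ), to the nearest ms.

Each term −pᵢ log₂ pᵢ: 0.125·3 + 0.125·3 + 0.125·3 + 0.5·1 + 0.125·3; summed, H = 2.000 bits.
Mean RT = a + bH = 390 + 130·2.000 = 650.00 ms.

650 ms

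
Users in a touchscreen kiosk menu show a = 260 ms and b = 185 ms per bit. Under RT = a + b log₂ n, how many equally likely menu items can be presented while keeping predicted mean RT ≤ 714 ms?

Set 260 + 185·log₂ n ≤ 714 → log₂ n ≤ (714 − 260)/185 = 2.4541.
So n ≤ 2^2.4541 = 5.480; the largest integer n is 5.

5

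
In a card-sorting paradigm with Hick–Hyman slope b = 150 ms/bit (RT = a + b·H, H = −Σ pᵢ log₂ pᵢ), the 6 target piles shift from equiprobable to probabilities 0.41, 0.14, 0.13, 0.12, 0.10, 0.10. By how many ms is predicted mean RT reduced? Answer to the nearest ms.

The RT saving is b·ΔH. Equiprobable H₀ = log₂(6) = 2.5850 bits; with the given probabilities H = 2.3386 bits.
b·(H₀ − H) = 150 × (2.5850 − 2.3386) = 36.96 ms.

37 ms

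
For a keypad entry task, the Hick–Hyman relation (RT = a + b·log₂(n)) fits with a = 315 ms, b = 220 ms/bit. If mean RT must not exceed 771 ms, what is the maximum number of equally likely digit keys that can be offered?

4

220·log₂ n ≤ 771 − 315 = 456, giving log₂ n ≤ 2.0727 and n ≤ 4.207. The largest whole number is 4.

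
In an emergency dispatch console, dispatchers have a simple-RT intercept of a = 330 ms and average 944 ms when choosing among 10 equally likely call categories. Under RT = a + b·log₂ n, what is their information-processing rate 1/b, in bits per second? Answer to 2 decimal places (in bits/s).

5.41 bits/s

Choice component = 944 − 330 = 614 ms over log₂(10) = 3.3219 bits.
b = 614 / 3.3219 = 184.832 ms/bit, so 1/b = 5.410 bits/s.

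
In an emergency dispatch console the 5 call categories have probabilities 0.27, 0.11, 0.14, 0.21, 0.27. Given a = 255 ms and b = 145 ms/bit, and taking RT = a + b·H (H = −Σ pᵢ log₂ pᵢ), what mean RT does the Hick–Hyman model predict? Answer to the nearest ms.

H = 0.27·log₂(1/0.27) + 0.11·log₂(1/0.11) + 0.14·log₂(1/0.14) + 0.21·log₂(1/0.21) + 0.27·log₂(1/0.27) = 2.2403 bits.
RT = 255 + 145 × 2.2403 = 579.84 ms.

580 ms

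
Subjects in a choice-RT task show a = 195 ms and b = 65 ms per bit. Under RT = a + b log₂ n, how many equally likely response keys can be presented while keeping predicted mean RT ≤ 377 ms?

6

Information budget: (377 − 195)/65 = 2.8000 bits, so n ≤ 2^2.8000 = 6.964 → at most 6.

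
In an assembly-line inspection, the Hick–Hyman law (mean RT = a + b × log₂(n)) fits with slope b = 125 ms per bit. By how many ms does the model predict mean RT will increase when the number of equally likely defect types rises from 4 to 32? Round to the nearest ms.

ΔRT = (a + b log₂ n₂) − (a + b log₂ n₁) = b·(log₂ n₂ − log₂ n₁).
log₂(32) − log₂(4) = log₂(32/4) = log₂(8) = 3.
ΔRT = 125 × 3.0000 = 375.000 ms.

375 ms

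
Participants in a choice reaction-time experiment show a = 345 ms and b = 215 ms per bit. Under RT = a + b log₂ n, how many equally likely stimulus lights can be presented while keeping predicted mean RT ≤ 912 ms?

6

215·log₂ n ≤ 912 − 345 = 567, giving log₂ n ≤ 2.6372 and n ≤ 6.221. The largest whole number is 6.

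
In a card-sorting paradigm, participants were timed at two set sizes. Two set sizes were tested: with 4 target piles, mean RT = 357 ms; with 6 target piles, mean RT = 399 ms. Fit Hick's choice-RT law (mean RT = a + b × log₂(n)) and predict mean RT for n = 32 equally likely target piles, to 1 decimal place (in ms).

Fit slope and intercept:
  b = (399 − 357) / (log₂ 6 − log₂ 4) = 42 / (2.5850 − 2) = 71.799 ms/bit
  a = 357 − 71.799 × 2 = 213.401 ms
Then RT(32) = 213.401 + 71.799 × log₂ 32 = 213.401 + 71.799 × 5 ≈ 572.398 ms.

572.4 ms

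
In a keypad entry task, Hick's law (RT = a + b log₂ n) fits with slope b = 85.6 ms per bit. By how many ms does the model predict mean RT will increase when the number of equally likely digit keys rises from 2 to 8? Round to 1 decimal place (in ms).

ΔRT = (a + b log₂ n₂) − (a + b log₂ n₁) = b·(log₂ n₂ − log₂ n₁).
log₂(8) − log₂(2) = log₂(8/2) = log₂(4) = 2.
ΔRT = 85.6 × 2.0000 = 171.200 ms.

171.2 ms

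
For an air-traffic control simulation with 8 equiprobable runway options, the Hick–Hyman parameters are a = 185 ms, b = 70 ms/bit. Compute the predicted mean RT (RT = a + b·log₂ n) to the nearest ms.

395 ms

log₂(8) = 3 bits, so RT = 185 + 70 × 3 ≈ 395.000 ms.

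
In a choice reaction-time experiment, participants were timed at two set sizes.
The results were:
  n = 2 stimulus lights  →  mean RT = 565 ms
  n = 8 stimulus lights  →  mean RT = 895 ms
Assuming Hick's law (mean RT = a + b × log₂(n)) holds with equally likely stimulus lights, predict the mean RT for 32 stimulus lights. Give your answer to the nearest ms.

1225 ms

With log₂ n on the abscissa the relation is linear; from the two conditions:
  b = (895 − 565) / (log₂ 8 − log₂ 2) = 330 / (3 − 1) = 165 ms/bit
  a = 565 − 165 × 1 = 400 ms
Then RT(32) = 400 + 165 × log₂ 32 = 400 + 165 × 5 ≈ 1225.000 ms.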